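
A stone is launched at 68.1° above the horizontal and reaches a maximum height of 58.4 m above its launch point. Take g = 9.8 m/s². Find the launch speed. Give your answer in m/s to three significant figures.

36.5 m/s

At the peak v_y = 0, so v_y0 = √(2gH) = √(2 × 9.80 × 58.4) = 33.83 m/s.
v_y0 = v₀ sin θ ⇒ v₀ = 33.83 / sin 68.1° = 36.46 m/s.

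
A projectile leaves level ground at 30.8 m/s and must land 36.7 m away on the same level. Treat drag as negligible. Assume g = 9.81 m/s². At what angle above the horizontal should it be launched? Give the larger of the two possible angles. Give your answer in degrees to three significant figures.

78.8°

From R = (v₀²/g) sin 2θ: sin 2θ = 9.81 × 36.7 / 948.64 = 0.3795.
2θ = 22.30° or 180° − 22.30° = 157.7°, so θ = 11.15° or 78.85°.
The larger angle is 78.85°.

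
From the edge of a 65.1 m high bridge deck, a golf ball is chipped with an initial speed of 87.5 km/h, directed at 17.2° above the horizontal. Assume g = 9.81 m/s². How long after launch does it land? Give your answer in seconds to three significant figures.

Convert: 87.5 km/h = 87.5/3.6 = 24.31 m/s.
Components: vₓ = 24.31 cos 17.2° = 23.22 m/s, v_y0 = 24.31 sin 17.2° = 7.187 m/s.
With up positive and y = 0 at the ground: y(t) = 65.1 + (7.187) t − 4.905 t². Setting y = 0 and taking the positive root: t = [7.187 + √(7.187² + 2·9.81·65.1)] / 9.81 = (7.187 + 36.45) / 9.81 = 4.449 s.

4.45 s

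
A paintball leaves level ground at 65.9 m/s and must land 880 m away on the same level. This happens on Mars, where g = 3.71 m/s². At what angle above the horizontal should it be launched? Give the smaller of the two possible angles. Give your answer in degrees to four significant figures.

R = v₀² sin 2θ / g gives sin 2θ = gR/v₀² = 3.71·880/65.9² = 0.7518.
2θ = 48.74° or 180° − 48.74° = 131.3°, so θ = 24.37° or 65.63°.
The smaller angle is 24.37°.

24.37°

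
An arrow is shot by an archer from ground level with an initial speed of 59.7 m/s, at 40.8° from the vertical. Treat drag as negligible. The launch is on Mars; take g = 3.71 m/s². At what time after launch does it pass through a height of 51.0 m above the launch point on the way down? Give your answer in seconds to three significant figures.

23.2 s

Resolve: vₓ = 59.70 sin 40.8° = 39.01 m/s and v_y0 = 59.70 cos 40.8° = 45.19 m/s.
Set y = v_y0 t − ½ g t² = 51.0: 1.855 t² − 45.19 t + 51.0 = 0.
Quadratic formula: t = (45.19 ± √1664.0) / 3.71 = (45.19 ± 40.79) / 3.71 → t = 1.186 s or 23.18 s.
The descending-branch root is 23.18 s.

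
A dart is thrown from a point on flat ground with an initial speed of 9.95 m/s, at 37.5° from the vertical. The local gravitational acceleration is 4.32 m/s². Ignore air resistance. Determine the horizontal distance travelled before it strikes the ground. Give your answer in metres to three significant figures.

22.1 m

Components: vₓ = 9.950 sin 37.5° = 6.057 m/s, v_y0 = 9.950 cos 37.5° = 7.894 m/s.
Time aloft: T = 2 v_y0 / g = 2 × 7.894 / 4.32 = 3.655 s.
Range: R = vₓ T = 6.057 × 3.655 = 22.14 m.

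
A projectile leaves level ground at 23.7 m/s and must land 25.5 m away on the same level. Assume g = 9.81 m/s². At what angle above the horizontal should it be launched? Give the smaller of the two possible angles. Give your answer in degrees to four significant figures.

13.22°

From R = (v₀²/g) sin 2θ: sin 2θ = 9.81 × 25.5 / 561.69 = 0.4454.
2θ = 26.45° or 180° − 26.45° = 153.6°, so θ = 13.22° or 76.78°.
The smaller angle is 13.22°.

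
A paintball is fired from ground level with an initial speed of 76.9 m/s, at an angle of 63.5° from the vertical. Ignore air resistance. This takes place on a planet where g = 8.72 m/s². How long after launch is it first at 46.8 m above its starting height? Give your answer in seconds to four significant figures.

1.756 s

Horizontal component vₓ = 76.90 sin 63.5° = 68.82 m/s; vertical v_y0 = 76.90 cos 63.5° = 34.31 m/s.
Height y(t) = 34.31 t − 4.360 t² = 46.8 gives 4.360 t² − 34.31 t + 46.8 = 0.
t = [34.31 ± √(34.31² − 2·8.72·46.8)] / 8.72 = (34.31 ± 19.00) / 8.72, so t = 1.756 s or t = 6.114 s.
The first (ascending) time is 1.756 s.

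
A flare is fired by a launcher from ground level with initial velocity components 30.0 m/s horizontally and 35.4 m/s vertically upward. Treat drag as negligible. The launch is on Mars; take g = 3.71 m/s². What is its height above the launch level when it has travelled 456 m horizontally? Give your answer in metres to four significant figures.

109.5 m

Time to reach x = 456 m: t = x/vₓ = 456/30.00 = 15.20 s.
Height: y = v_y0 t − ½ g t² = 35.40 × 15.20 − 1.855 × 15.20² = 538.1 − 428.6 = 109.5 m.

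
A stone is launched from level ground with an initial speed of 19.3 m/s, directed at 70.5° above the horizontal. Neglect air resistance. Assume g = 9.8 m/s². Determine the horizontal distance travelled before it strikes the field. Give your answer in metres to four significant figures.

Horizontal component vₓ = 19.30 cos 70.5° = 6.442 m/s; vertical v_y0 = 19.30 sin 70.5° = 18.19 m/s.
Time aloft: T = 2 v_y0 / g = 2 × 18.19 / 9.80 = 3.713 s.
Horizontal distance R = vₓ T = 6.442 × 3.713 = 23.92 m.

23.92 m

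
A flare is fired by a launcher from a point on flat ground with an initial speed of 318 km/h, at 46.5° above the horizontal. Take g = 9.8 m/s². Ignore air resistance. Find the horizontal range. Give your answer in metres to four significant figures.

Convert: 318 km/h = 318/3.6 = 88.33 m/s.
vₓ = 88.33 cos 46.5° = 60.80 m/s; v_y0 = 88.33 sin 46.5° = 64.07 m/s.
Flight time T = 2 v_y0 / g = 13.08 s.
Range: R = vₓ T = 60.80 × 13.08 = 795.1 m.

795.1 m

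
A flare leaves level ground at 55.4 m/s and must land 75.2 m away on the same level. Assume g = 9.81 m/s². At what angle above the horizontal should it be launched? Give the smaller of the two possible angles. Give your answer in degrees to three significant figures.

Level-ground range R = v₀² sin(2θ)/g ⇒ sin(2θ) = gR/v₀² = 9.81 × 75.2 / 55.4² = 0.2404.
2θ = 13.91° or 180° − 13.91° = 166.1°, so θ = 6.954° or 83.05°.
The smaller angle is 6.954°.

6.95°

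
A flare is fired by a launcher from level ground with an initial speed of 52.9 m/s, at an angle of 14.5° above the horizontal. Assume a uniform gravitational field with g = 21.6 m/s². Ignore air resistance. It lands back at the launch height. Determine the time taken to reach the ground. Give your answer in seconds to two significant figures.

1.2 s

Horizontal component vₓ = 52.90 cos 14.5° = 51.22 m/s; vertical v_y0 = 52.90 sin 14.5° = 13.25 m/s.
Time of flight on level ground: T = 2 v_y0 / g = 2 × 13.25 / 21.6 = 1.226 s.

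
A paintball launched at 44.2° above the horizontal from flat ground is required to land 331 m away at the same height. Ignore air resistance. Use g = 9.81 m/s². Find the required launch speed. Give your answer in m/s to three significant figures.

57.0 m/s

From R = (v₀² / g) sin 2θ: v₀ = √(gR / sin 2θ).
v₀ = √(9.81 × 331 / sin 88.40°) = √(3247 / 0.9996) = √3248.4 = 56.99 m/s.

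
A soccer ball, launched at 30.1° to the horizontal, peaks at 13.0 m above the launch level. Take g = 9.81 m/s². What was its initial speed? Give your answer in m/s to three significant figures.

At the peak v_y = 0, so v_y0 = √(2gH) = √(2 × 9.81 × 13.0) = 15.97 m/s.
v_y0 = v₀ sin θ ⇒ v₀ = 15.97 / sin 30.1° = 31.84 m/s.

31.8 m/s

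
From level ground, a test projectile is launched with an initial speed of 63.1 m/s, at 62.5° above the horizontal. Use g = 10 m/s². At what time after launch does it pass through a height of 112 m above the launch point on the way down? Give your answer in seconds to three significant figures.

Horizontal component vₓ = 63.10 cos 62.5° = 29.14 m/s; vertical v_y0 = 63.10 sin 62.5° = 55.97 m/s.
Height y(t) = 55.97 t − 5.000 t² = 112 gives 5.000 t² − 55.97 t + 112 = 0.
Quadratic formula: t = (55.97 ± √892.68) / 10.0 = (55.97 ± 29.88) / 10.0 → t = 2.609 s or 8.585 s.
The descending-branch root is 8.585 s.

8.58 s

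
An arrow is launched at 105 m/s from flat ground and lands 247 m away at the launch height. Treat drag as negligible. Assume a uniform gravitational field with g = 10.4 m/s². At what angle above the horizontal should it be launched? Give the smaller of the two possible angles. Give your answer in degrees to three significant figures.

6.74°

R = v₀² sin 2θ / g gives sin 2θ = gR/v₀² = 10.4·247/105² = 0.2330.
2θ = 13.47° or 180° − 13.47° = 166.5°, so θ = 6.737° or 83.26°.
The smaller angle is 6.737°.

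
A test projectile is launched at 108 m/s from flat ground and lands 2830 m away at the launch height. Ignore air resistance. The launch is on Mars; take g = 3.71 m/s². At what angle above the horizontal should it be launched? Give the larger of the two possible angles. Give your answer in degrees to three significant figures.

57.9°

Level-ground range R = v₀² sin(2θ)/g ⇒ sin(2θ) = gR/v₀² = 3.71 × 2830 / 108² = 0.9001.
2θ = 64.18° or 180° − 64.18° = 115.8°, so θ = 32.09° or 57.91°.
The larger angle is 57.91°.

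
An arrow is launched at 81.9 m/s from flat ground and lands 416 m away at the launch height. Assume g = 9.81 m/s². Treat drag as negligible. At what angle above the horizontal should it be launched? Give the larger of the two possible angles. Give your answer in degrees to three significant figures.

71.3°

R = v₀² sin 2θ / g gives sin 2θ = gR/v₀² = 9.81·416/81.9² = 0.6084.
2θ = 37.47° or 180° − 37.47° = 142.5°, so θ = 18.74° or 71.26°.
The larger angle is 71.26°.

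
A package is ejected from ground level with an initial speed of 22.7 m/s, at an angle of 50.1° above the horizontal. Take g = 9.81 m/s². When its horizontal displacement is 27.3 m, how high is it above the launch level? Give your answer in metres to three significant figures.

Horizontal component vₓ = 22.70 cos 50.1° = 14.56 m/s; vertical v_y0 = 22.70 sin 50.1° = 17.41 m/s.
At x = 27.3 m, t = x/vₓ = 27.3/14.56 = 1.875 s.
Height: y = v_y0 t − ½ g t² = 17.41 × 1.875 − 4.905 × 1.875² = 32.65 − 17.24 = 15.41 m.

15.4 m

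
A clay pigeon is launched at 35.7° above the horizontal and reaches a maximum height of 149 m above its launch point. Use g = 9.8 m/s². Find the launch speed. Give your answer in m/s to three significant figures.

92.6 m/s

At the peak v_y = 0, so v_y0 = √(2gH) = √(2 × 9.80 × 149) = 54.04 m/s.
v_y0 = v₀ sin θ ⇒ v₀ = 54.04 / sin 35.7° = 92.61 m/s.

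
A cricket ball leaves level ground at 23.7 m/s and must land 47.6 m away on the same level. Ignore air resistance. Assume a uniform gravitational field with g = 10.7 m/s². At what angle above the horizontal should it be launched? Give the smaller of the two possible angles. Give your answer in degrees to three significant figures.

32.5°

From R = (v₀²/g) sin 2θ: sin 2θ = 10.7 × 47.6 / 561.69 = 0.9068.
2θ = 65.06° or 180° − 65.06° = 114.9°, so θ = 32.53° or 57.47°.
The smaller angle is 32.53°.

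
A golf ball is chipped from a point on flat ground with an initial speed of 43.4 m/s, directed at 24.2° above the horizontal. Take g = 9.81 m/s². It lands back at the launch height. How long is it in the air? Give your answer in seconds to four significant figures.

3.627 s

vₓ = 43.40 cos 24.2° = 39.59 m/s; v_y0 = 43.40 sin 24.2° = 17.79 m/s.
Time of flight on level ground: T = 2 v_y0 / g = 2 × 17.79 / 9.81 = 3.627 s.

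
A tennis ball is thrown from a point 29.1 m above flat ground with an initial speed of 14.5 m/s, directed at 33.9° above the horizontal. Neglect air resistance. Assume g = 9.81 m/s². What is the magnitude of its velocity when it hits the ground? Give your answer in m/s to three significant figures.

Components: vₓ = 14.50 cos 33.9° = 12.04 m/s, v_y0 = 14.50 sin 33.9° = 8.087 m/s.
Vertical motion (up positive, ground at y = 0): 4.905 t² − (8.087) t − 29.1 = 0, so t = (8.087 + √(8.087² + 2·9.81·29.1)) / 9.81 = (8.087 + 25.23) / 9.81 = 3.396 s.
Vertical velocity at impact: v_y = v_y0 − g t = 8.087 − 9.81 × 3.396 = −25.23 m/s.
Speed: |v| = √(vₓ² + v_y²) = √(12.04² + 25.23²) = 27.95 m/s.

27.9 m/s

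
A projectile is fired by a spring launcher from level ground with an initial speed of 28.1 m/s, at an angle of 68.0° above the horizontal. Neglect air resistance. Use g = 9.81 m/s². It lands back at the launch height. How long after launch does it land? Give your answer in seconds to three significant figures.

vₓ = 28.10 cos 68.0° = 10.53 m/s; v_y0 = 28.10 sin 68.0° = 26.05 m/s.
It returns to y = 0 when t = 2 v_y0 / g = 2(26.05)/9.81 = 5.312 s.

5.31 s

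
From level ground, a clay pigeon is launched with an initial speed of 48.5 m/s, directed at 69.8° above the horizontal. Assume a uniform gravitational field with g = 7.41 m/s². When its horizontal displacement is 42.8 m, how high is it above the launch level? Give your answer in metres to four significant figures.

92.13 m

Resolve: vₓ = 48.50 cos 69.8° = 16.75 m/s and v_y0 = 48.50 sin 69.8° = 45.52 m/s.
x = vₓ t ⇒ t = 42.8/16.75 = 2.556 s.
Height: y = v_y0 t − ½ g t² = 45.52 × 2.556 − 3.705 × 2.556² = 116.3 − 24.20 = 92.13 m.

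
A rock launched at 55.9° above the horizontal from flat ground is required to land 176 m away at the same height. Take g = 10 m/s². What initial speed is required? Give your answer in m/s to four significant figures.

43.54 m/s

From R = (v₀² / g) sin 2θ: v₀ = √(gR / sin 2θ).
v₀ = √(10.0 × 176 / sin 111.8°) = √(1760 / 0.9285) = √1895.6 = 43.54 m/s.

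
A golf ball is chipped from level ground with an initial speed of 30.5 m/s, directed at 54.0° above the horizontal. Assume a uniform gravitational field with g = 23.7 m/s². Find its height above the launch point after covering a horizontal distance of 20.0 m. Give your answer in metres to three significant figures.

Horizontal component vₓ = 30.50 cos 54.0° = 17.93 m/s; vertical v_y0 = 30.50 sin 54.0° = 24.68 m/s.
x = vₓ t ⇒ t = 20.0/17.93 = 1.116 s.
Height: y = v_y0 t − ½ g t² = 24.68 × 1.116 − 11.85 × 1.116² = 27.53 − 14.75 = 12.78 m.

12.8 m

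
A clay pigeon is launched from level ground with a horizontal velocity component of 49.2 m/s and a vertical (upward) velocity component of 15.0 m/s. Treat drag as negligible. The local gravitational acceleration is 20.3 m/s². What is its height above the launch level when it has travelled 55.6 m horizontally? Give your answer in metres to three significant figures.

3.99 m

Time to reach x = 55.6 m: t = x/vₓ = 55.6/49.20 = 1.130 s.
Height: y = v_y0 t − ½ g t² = 15.00 × 1.130 − 10.15 × 1.130² = 16.95 − 12.96 = 3.989 m.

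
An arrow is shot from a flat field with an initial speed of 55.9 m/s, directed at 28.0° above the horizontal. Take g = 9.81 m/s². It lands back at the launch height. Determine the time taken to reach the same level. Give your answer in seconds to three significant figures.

5.35 s

Horizontal component vₓ = 55.90 cos 28.0° = 49.36 m/s; vertical v_y0 = 55.90 sin 28.0° = 26.24 m/s.
Landing at launch height ⇒ T = 2 v_y0 / g = 2 × 26.24 / 9.81 = 5.350 s.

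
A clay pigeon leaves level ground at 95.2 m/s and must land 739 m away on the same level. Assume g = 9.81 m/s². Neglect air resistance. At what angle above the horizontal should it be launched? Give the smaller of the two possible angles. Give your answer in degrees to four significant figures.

26.56°

R = v₀² sin 2θ / g gives sin 2θ = gR/v₀² = 9.81·739/95.2² = 0.7999.
2θ = 53.12° or 180° − 53.12° = 126.9°, so θ = 26.56° or 63.44°.
The smaller angle is 26.56°.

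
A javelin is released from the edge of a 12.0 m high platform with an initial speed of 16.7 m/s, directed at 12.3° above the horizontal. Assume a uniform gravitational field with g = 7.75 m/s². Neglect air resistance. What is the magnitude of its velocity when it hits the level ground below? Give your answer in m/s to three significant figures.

21.6 m/s

Resolve: vₓ = 16.70 cos 12.3° = 16.32 m/s and v_y0 = 16.70 sin 12.3° = 3.558 m/s.
Vertical motion (up positive, ground at y = 0): 3.875 t² − (3.558) t − 12.0 = 0, so t = (3.558 + √(3.558² + 2·7.75·12.0)) / 7.75 = (3.558 + 14.09) / 7.75 = 2.278 s.
Vertical velocity at impact: v_y = v_y0 − g t = 3.558 − 7.75 × 2.278 = −14.09 m/s.
Speed: |v| = √(vₓ² + v_y²) = √(16.32² + 14.09²) = 21.56 m/s.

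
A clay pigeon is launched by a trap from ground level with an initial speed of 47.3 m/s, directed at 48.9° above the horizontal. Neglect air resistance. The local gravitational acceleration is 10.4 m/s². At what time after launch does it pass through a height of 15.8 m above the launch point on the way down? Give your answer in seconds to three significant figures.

Components: vₓ = 47.30 cos 48.9° = 31.09 m/s, v_y0 = 47.30 sin 48.9° = 35.64 m/s.
Height y(t) = 35.64 t − 5.200 t² = 15.8 gives 5.200 t² − 35.64 t + 15.8 = 0.
Quadratic formula: t = (35.64 ± √941.82) / 10.4 = (35.64 ± 30.69) / 10.4 → t = 0.4764 s or 6.378 s.
The descending-branch root is 6.378 s.

6.38 s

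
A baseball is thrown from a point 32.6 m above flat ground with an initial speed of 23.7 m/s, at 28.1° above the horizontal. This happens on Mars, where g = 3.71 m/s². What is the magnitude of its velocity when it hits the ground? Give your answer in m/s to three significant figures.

Resolve: vₓ = 23.70 cos 28.1° = 20.91 m/s and v_y0 = 23.70 sin 28.1° = 11.16 m/s.
With up positive and y = 0 at the ground: y(t) = 32.6 + (11.16) t − 1.855 t². Setting y = 0 and taking the positive root: t = [11.16 + √(11.16² + 2·3.71·32.6)] / 3.71 = (11.16 + 19.14) / 3.71 = 8.169 s.
Vertical velocity at impact: v_y = v_y0 − g t = 11.16 − 3.71 × 8.169 = −19.14 m/s.
Speed: |v| = √(vₓ² + v_y²) = √(20.91² + 19.14²) = 28.35 m/s.

28.3 m/s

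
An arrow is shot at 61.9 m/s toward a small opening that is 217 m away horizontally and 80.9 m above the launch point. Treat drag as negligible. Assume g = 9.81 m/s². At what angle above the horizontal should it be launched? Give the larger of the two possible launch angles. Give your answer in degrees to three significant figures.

70.0°

Trajectory: y = x tanθ − g x² (1 + tan²θ)/(2v₀²). With x = 217, y = 80.9, v₀ = 61.9, g = 9.81:
60.28 tan²θ − 217 tanθ + (141.2) = 0.
tanθ = [217 ± √(217² − 4 × 60.28 × (141.2))] / (2 × 60.28) = (217 ± 114.2) / 120.6, giving tanθ = 0.8525 or 2.747.
θ = 40.45° or 70.00°; the larger is 70.00°.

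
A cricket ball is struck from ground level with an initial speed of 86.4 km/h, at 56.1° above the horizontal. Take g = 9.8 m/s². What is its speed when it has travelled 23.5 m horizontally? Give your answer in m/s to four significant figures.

Convert: 86.4 km/h = 86.4/3.6 = 24.00 m/s.
Resolve: vₓ = 24.00 cos 56.1° = 13.39 m/s and v_y0 = 24.00 sin 56.1° = 19.92 m/s.
At x = 23.5 m, t = x/vₓ = 23.5/13.39 = 1.756 s.
Vertical velocity there: v_y = v_y0 − g t = 19.92 − 9.80 × 1.756 = 2.716 m/s.
Speed: √(vₓ² + v_y²) = √(13.39² + 2.716²) = 13.66 m/s.

13.66 m/s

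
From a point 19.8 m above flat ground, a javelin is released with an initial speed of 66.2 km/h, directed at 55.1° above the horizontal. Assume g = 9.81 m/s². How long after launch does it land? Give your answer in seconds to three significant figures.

Convert: 66.2 km/h = 66.2/3.6 = 18.39 m/s.
Horizontal component vₓ = 18.39 cos 55.1° = 10.52 m/s; vertical v_y0 = 18.39 sin 55.1° = 15.08 m/s.
The projectile lands when y = 19.8 + (15.08) t − ½·9.81·t² = 0. Positive root: t = (15.08 + √(15.08² + 2·9.81·19.8)) / 9.81 = (15.08 + 24.82) / 9.81 = 4.067 s.

4.07 s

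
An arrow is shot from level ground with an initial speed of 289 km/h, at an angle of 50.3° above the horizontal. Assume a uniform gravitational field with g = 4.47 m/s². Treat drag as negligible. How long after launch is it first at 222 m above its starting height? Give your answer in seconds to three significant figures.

Convert: 289 km/h = 289/3.6 = 80.28 m/s.
vₓ = 80.28 cos 50.3° = 51.28 m/s; v_y0 = 80.28 sin 50.3° = 61.77 m/s.
Set y = v_y0 t − ½ g t² = 222: 2.235 t² − 61.77 t + 222 = 0.
t = [61.77 ± √(61.77² − 2·4.47·222)] / 4.47 = (61.77 ± 42.78) / 4.47, so t = 4.247 s or t = 23.39 s.
The first (ascending) time is 4.247 s.

4.25 s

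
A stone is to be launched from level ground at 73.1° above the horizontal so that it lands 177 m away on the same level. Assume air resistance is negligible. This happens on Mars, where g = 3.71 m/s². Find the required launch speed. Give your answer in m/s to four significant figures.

34.36 m/s

From R = (v₀² / g) sin 2θ: v₀ = √(gR / sin 2θ).
v₀ = √(3.71 × 177 / sin 146.2°) = √(656.7 / 0.5563) = √1180.4 = 34.36 m/s.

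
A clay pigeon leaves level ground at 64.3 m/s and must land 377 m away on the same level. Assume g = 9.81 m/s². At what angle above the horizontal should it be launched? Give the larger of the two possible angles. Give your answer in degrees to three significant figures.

From R = (v₀²/g) sin 2θ: sin 2θ = 9.81 × 377 / 4134.5 = 0.8945.
2θ = 63.45° or 180° − 63.45° = 116.6°, so θ = 31.72° or 58.28°.
The larger angle is 58.28°.

58.3°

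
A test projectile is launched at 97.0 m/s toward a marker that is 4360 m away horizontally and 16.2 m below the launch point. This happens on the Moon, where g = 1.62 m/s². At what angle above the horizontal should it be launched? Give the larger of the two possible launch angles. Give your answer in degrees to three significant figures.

65.7°

Trajectory: y = x tanθ − g x² (1 + tan²θ)/(2v₀²). With x = 4360, y = −16.2, v₀ = 97.0, g = 1.62:
1636 tan²θ − 4360 tanθ + (1620) = 0.
tanθ = [4360 ± √(4360² − 4 × 1636 × (1620))] / (2 × 1636) = (4360 ± 2899) / 3273, giving tanθ = 0.4464 or 2.218.
θ = 24.06° or 65.73°; the larger is 65.73°.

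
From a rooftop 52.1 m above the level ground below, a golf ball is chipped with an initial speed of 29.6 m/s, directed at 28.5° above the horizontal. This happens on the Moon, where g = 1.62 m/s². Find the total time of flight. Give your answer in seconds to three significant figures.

Horizontal component vₓ = 29.60 cos 28.5° = 26.01 m/s; vertical v_y0 = 29.60 sin 28.5° = 14.12 m/s.
The projectile lands when y = 52.1 + (14.12) t − ½·1.62·t² = 0. Positive root: t = (14.12 + √(14.12² + 2·1.62·52.1)) / 1.62 = (14.12 + 19.19) / 1.62 = 20.56 s.

20.6 s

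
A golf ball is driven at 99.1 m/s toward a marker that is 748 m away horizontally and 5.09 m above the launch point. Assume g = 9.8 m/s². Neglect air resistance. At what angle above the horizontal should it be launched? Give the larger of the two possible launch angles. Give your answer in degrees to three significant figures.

Trajectory: y = x tanθ − g x² (1 + tan²θ)/(2v₀²). With x = 748, y = 5.09, v₀ = 99.1, g = 9.80:
279.2 tan²θ − 748 tanθ + (284.2) = 0.
tanθ = [748 ± √(748² − 4 × 279.2 × (284.2))] / (2 × 279.2) = (748 ± 492.0) / 558.3, giving tanθ = 0.4585 or 2.221.
θ = 24.63° or 65.76°; the larger is 65.76°.

65.8°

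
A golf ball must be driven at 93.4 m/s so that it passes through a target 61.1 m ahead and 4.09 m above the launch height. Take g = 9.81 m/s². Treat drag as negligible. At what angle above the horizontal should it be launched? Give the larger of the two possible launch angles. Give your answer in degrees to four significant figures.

Trajectory: y = x tanθ − g x² (1 + tan²θ)/(2v₀²). With x = 61.1, y = 4.09, v₀ = 93.4, g = 9.81:
2.099 tan²θ − 61.1 tanθ + (6.189) = 0.
tanθ = [61.1 ± √(61.1² − 4 × 2.099 × (6.189))] / (2 × 2.099) = (61.1 ± 60.67) / 4.198, giving tanθ = 0.1016 or 29.01.
θ = 5.804° or 88.03°; the larger is 88.03°.

88.03°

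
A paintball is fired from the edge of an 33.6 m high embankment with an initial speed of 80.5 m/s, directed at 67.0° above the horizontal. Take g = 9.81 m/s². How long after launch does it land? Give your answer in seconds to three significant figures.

Horizontal component vₓ = 80.50 cos 67.0° = 31.45 m/s; vertical v_y0 = 80.50 sin 67.0° = 74.10 m/s.
The projectile lands when y = 33.6 + (74.10) t − ½·9.81·t² = 0. Positive root: t = (74.10 + √(74.10² + 2·9.81·33.6)) / 9.81 = (74.10 + 78.42) / 9.81 = 15.55 s.

15.5 s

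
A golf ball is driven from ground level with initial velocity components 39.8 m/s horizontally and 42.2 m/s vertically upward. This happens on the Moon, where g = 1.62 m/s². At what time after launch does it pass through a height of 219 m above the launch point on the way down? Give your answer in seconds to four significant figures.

46.25 s

Set y = v_y0 t − ½ g t² = 219: 0.8100 t² − 42.20 t + 219 = 0.
Quadratic formula: t = (42.20 ± √1071.3) / 1.62 = (42.20 ± 32.73) / 1.62 → t = 5.845 s or 46.25 s.
The descending-branch root is 46.25 s.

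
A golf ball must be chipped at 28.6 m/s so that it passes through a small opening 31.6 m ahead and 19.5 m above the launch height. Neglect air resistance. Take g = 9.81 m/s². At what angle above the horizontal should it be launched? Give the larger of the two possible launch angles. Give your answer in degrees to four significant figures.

Trajectory: y = x tanθ − g x² (1 + tan²θ)/(2v₀²). With x = 31.6, y = 19.5, v₀ = 28.6, g = 9.81:
5.988 tan²θ − 31.6 tanθ + (25.49) = 0.
tanθ = [31.6 ± √(31.6² − 4 × 5.988 × (25.49))] / (2 × 5.988) = (31.6 ± 19.70) / 11.98, giving tanθ = 0.9937 or 4.284.
θ = 44.82° or 76.86°; the larger is 76.86°.

76.86°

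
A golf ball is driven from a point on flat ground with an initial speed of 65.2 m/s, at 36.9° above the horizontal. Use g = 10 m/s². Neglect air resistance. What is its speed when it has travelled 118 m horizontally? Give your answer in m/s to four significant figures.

Resolve: vₓ = 65.20 cos 36.9° = 52.14 m/s and v_y0 = 65.20 sin 36.9° = 39.15 m/s.
Time to reach x = 118 m: t = x/vₓ = 118/52.14 = 2.263 s.
Vertical velocity there: v_y = v_y0 − g t = 39.15 − 10.0 × 2.263 = 16.52 m/s.
Speed: √(vₓ² + v_y²) = √(52.14² + 16.52²) = 54.69 m/s.

54.69 m/s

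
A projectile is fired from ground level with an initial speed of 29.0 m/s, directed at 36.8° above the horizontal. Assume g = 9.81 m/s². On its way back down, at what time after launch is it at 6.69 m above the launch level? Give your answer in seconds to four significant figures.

3.102 s

Horizontal component vₓ = 29.00 cos 36.8° = 23.22 m/s; vertical v_y0 = 29.00 sin 36.8° = 17.37 m/s.
Require v_y0 t − ½ g t² = 6.69, i.e. 4.905 t² − 17.37 t + 6.69 = 0.
Quadratic formula: t = (17.37 ± √170.52) / 9.81 = (17.37 ± 13.06) / 9.81 → t = 0.4397 s or 3.102 s.
The descending-branch root is 3.102 s.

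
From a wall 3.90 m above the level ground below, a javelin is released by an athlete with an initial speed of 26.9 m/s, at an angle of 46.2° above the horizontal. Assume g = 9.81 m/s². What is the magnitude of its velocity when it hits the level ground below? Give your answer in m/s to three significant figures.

28.3 m/s

Components: vₓ = 26.90 cos 46.2° = 18.62 m/s, v_y0 = 26.90 sin 46.2° = 19.42 m/s.
The projectile lands when y = 3.90 + (19.42) t − ½·9.81·t² = 0. Positive root: t = (19.42 + √(19.42² + 2·9.81·3.90)) / 9.81 = (19.42 + 21.29) / 9.81 = 4.150 s.
Vertical velocity at impact: v_y = v_y0 − g t = 19.42 − 9.81 × 4.150 = −21.29 m/s.
Speed: |v| = √(vₓ² + v_y²) = √(18.62² + 21.29²) = 28.29 m/s.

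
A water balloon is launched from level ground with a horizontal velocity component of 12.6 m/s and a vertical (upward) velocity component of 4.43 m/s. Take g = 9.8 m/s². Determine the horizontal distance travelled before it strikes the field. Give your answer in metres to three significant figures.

11.4 m

Time aloft: T = 2 v_y0 / g = 2 × 4.430 / 9.80 = 0.9041 s.
Horizontal distance R = vₓ T = 12.60 × 0.9041 = 11.39 m.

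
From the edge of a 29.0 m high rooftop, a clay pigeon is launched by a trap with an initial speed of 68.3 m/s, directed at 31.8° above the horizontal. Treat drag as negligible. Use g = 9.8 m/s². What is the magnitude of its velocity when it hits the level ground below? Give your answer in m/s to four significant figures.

72.34 m/s

Resolve: vₓ = 68.30 cos 31.8° = 58.05 m/s and v_y0 = 68.30 sin 31.8° = 35.99 m/s.
The projectile lands when y = 29.0 + (35.99) t − ½·9.80·t² = 0. Positive root: t = (35.99 + √(35.99² + 2·9.80·29.0)) / 9.80 = (35.99 + 43.17) / 9.80 = 8.078 s.
Vertical velocity at impact: v_y = v_y0 − g t = 35.99 − 9.80 × 8.078 = −43.17 m/s.
Speed: |v| = √(vₓ² + v_y²) = √(58.05² + 43.17²) = 72.34 m/s.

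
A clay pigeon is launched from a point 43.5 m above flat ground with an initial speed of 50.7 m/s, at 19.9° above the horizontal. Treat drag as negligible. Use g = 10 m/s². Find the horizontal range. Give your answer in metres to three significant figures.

Components: vₓ = 50.70 cos 19.9° = 47.67 m/s, v_y0 = 50.70 sin 19.9° = 17.26 m/s.
Vertical motion (up positive, ground at y = 0): 5.000 t² − (17.26) t − 43.5 = 0, so t = (17.26 + √(17.26² + 2·10.0·43.5)) / 10.0 = (17.26 + 34.17) / 10.0 = 5.143 s.
Horizontal distance: R = vₓ t = 47.67 × 5.143 = 245.2 m.

245 m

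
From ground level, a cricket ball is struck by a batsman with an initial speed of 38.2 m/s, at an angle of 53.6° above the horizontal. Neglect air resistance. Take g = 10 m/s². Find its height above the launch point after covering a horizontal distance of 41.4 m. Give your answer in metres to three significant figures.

39.5 m

Horizontal component vₓ = 38.20 cos 53.6° = 22.67 m/s; vertical v_y0 = 38.20 sin 53.6° = 30.75 m/s.
At x = 41.4 m, t = x/vₓ = 41.4/22.67 = 1.826 s.
Height: y = v_y0 t − ½ g t² = 30.75 × 1.826 − 5.000 × 1.826² = 56.15 − 16.68 = 39.48 m.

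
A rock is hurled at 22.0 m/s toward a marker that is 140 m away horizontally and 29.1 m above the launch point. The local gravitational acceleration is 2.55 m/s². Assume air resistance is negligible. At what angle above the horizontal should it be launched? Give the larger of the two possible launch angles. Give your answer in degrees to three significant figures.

62.0°

Trajectory: y = x tanθ − g x² (1 + tan²θ)/(2v₀²). With x = 140, y = 29.1, v₀ = 22.0, g = 2.55:
51.63 tan²θ − 140 tanθ + (80.73) = 0.
tanθ = [140 ± √(140² − 4 × 51.63 × (80.73))] / (2 × 51.63) = (140 ± 54.10) / 103.3, giving tanθ = 0.8319 or 1.880.
θ = 39.76° or 61.99°; the larger is 61.99°.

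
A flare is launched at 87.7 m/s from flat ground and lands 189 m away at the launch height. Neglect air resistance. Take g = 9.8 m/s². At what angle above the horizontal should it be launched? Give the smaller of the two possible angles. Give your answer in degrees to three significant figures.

From R = (v₀²/g) sin 2θ: sin 2θ = 9.80 × 189 / 7691.3 = 0.2408.
2θ = 13.93° or 180° − 13.93° = 166.1°, so θ = 6.967° or 83.03°.
The smaller angle is 6.967°.

6.97°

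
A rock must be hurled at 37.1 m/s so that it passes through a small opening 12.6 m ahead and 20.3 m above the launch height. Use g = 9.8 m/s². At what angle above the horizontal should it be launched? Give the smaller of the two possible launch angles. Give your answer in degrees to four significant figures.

60.97°

Trajectory: y = x tanθ − g x² (1 + tan²θ)/(2v₀²). With x = 12.6, y = 20.3, v₀ = 37.1, g = 9.80:
0.5652 tan²θ − 12.6 tanθ + (20.87) = 0.
tanθ = [12.6 ± √(12.6² − 4 × 0.5652 × (20.87))] / (2 × 0.5652) = (12.6 ± 10.56) / 1.130, giving tanθ = 1.802 or 20.49.
θ = 60.97° or 87.21°; the smaller is 60.97°.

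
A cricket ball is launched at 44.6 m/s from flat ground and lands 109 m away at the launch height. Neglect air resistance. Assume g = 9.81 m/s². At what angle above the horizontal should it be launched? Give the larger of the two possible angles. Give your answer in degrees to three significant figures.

Level-ground range R = v₀² sin(2θ)/g ⇒ sin(2θ) = gR/v₀² = 9.81 × 109 / 44.6² = 0.5376.
2θ = 32.52° or 180° − 32.52° = 147.5°, so θ = 16.26° or 73.74°.
The larger angle is 73.74°.

73.7°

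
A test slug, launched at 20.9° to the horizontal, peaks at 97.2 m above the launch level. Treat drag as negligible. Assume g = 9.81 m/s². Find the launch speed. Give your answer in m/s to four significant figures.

At the peak v_y = 0, so v_y0 = √(2gH) = √(2 × 9.81 × 97.2) = 43.67 m/s.
v_y0 = v₀ sin θ ⇒ v₀ = 43.67 / sin 20.9° = 122.4 m/s.

122.4 m/s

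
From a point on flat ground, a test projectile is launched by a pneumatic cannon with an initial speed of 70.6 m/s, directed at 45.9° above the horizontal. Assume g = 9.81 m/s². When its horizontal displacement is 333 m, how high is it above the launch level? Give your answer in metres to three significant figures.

Horizontal component vₓ = 70.60 cos 45.9° = 49.13 m/s; vertical v_y0 = 70.60 sin 45.9° = 50.70 m/s.
At x = 333 m, t = x/vₓ = 333/49.13 = 6.778 s.
Height: y = v_y0 t − ½ g t² = 50.70 × 6.778 − 4.905 × 6.778² = 343.6 − 225.3 = 118.3 m.

118 m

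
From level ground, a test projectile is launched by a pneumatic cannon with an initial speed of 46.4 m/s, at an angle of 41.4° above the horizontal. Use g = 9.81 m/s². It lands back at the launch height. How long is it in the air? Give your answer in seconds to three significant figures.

6.26 s

vₓ = 46.40 cos 41.4° = 34.81 m/s; v_y0 = 46.40 sin 41.4° = 30.68 m/s.
It returns to y = 0 when t = 2 v_y0 / g = 2(30.68)/9.81 = 6.256 s.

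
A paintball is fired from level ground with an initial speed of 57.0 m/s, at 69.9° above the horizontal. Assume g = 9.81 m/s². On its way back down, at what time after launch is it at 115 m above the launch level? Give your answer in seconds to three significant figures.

Components: vₓ = 57.00 cos 69.9° = 19.59 m/s, v_y0 = 57.00 sin 69.9° = 53.53 m/s.
Require v_y0 t − ½ g t² = 115, i.e. 4.905 t² − 53.53 t + 115 = 0.
Quadratic formula: t = (53.53 ± √608.99) / 9.81 = (53.53 ± 24.68) / 9.81 → t = 2.941 s or 7.972 s.
The descending-branch root is 7.972 s.

7.97 s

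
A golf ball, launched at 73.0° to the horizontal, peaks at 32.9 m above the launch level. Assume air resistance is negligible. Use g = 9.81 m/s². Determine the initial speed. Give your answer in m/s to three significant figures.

26.6 m/s

At the peak v_y = 0, so v_y0 = √(2gH) = √(2 × 9.81 × 32.9) = 25.41 m/s.
v_y0 = v₀ sin θ ⇒ v₀ = 25.41 / sin 73.0° = 26.57 m/s.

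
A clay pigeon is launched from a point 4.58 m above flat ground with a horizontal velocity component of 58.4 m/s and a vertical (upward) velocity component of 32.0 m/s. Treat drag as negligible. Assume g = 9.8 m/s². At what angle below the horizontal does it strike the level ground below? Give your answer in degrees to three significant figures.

29.7°

The projectile lands when y = 4.58 + (32.00) t − ½·9.80·t² = 0. Positive root: t = (32.00 + √(32.00² + 2·9.80·4.58)) / 9.80 = (32.00 + 33.37) / 9.80 = 6.671 s.
At impact: v_y = v_y0 − g t = −33.37 m/s; vₓ = 58.40 m/s.
Angle below horizontal: arctan(|v_y|/vₓ) = arctan(33.37/58.40) = 29.75°.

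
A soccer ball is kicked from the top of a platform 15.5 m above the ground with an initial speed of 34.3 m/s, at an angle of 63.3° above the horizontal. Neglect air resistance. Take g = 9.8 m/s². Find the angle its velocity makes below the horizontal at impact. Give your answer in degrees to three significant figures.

66.4°

Horizontal component vₓ = 34.30 cos 63.3° = 15.41 m/s; vertical v_y0 = 34.30 sin 63.3° = 30.64 m/s.
The projectile lands when y = 15.5 + (30.64) t − ½·9.80·t² = 0. Positive root: t = (30.64 + √(30.64² + 2·9.80·15.5)) / 9.80 = (30.64 + 35.25) / 9.80 = 6.724 s.
At impact: v_y = v_y0 − g t = −35.25 m/s; vₓ = 15.41 m/s.
Angle below horizontal: arctan(|v_y|/vₓ) = arctan(35.25/15.41) = 66.39°.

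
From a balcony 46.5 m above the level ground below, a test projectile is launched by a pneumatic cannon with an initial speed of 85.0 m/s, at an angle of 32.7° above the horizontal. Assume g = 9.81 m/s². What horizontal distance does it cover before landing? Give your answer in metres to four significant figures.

Resolve: vₓ = 85.00 cos 32.7° = 71.53 m/s and v_y0 = 85.00 sin 32.7° = 45.92 m/s.
The projectile lands when y = 46.5 + (45.92) t − ½·9.81·t² = 0. Positive root: t = (45.92 + √(45.92² + 2·9.81·46.5)) / 9.81 = (45.92 + 54.96) / 9.81 = 10.28 s.
Horizontal distance: R = vₓ t = 71.53 × 10.28 = 735.6 m.

735.6 m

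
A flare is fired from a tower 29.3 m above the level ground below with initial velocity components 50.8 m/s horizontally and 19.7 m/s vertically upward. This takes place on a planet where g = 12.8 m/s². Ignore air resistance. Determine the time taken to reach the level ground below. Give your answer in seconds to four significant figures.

4.175 s

Vertical motion (up positive, ground at y = 0): 6.400 t² − (19.70) t − 29.3 = 0, so t = (19.70 + √(19.70² + 2·12.8·29.3)) / 12.8 = (19.70 + 33.74) / 12.8 = 4.175 s.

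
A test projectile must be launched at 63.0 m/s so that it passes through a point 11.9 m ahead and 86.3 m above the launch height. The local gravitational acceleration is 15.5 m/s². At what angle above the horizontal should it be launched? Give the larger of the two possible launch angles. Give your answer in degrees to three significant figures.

88.3°

Trajectory: y = x tanθ − g x² (1 + tan²θ)/(2v₀²). With x = 11.9, y = 86.3, v₀ = 63.0, g = 15.5:
0.2765 tan²θ − 11.9 tanθ + (86.58) = 0.
tanθ = [11.9 ± √(11.9² − 4 × 0.2765 × (86.58))] / (2 × 0.2765) = (11.9 ± 6.771) / 0.5530, giving tanθ = 9.274 or 33.76.
θ = 83.85° or 88.30°; the larger is 88.30°.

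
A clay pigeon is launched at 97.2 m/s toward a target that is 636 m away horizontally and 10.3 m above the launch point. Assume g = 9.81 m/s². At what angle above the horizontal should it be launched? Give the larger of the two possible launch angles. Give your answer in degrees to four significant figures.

Trajectory: y = x tanθ − g x² (1 + tan²θ)/(2v₀²). With x = 636, y = 10.3, v₀ = 97.2, g = 9.81:
210.0 tan²θ − 636 tanθ + (220.3) = 0.
tanθ = [636 ± √(636² − 4 × 210.0 × (220.3))] / (2 × 210.0) = (636 ± 468.4) / 420.0, giving tanθ = 0.3989 or 2.630.
θ = 21.75° or 69.18°; the larger is 69.18°.

69.18°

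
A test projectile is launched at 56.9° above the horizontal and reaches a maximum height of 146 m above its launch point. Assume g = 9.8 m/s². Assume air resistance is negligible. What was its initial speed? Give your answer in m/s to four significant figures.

At the peak v_y = 0, so v_y0 = √(2gH) = √(2 × 9.80 × 146) = 53.49 m/s.
v_y0 = v₀ sin θ ⇒ v₀ = 53.49 / sin 56.9° = 63.86 m/s.

63.86 m/s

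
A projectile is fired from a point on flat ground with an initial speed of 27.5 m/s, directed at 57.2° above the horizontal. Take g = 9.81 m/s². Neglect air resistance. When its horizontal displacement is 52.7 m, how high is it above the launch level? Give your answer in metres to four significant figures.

20.39 m

Resolve: vₓ = 27.50 cos 57.2° = 14.90 m/s and v_y0 = 27.50 sin 57.2° = 23.12 m/s.
x = vₓ t ⇒ t = 52.7/14.90 = 3.538 s.
Height: y = v_y0 t − ½ g t² = 23.12 × 3.538 − 4.905 × 3.538² = 81.77 − 61.39 = 20.39 m.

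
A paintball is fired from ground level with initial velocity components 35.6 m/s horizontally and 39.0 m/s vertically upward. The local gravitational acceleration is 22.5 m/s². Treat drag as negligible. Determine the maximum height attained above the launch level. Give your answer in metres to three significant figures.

Maximum height: H = v_y0² / (2g) = 39.00² / (2 × 22.5) = 33.80 m.

33.8 m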